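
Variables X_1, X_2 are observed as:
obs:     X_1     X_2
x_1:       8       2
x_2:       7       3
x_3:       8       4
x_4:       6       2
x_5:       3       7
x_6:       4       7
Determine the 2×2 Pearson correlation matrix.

Step 1 — column means:
  mean(X_1) = (8 + 7 + 8 + 6 + 3 + 4) / 6 = 36/6 = 6
  mean(X_2) = (2 + 3 + 4 + 2 + 7 + 7) / 6 = 25/6 = 4.1667

Step 2 — sample variances and covariances s[i,j] = (1/(n-1)) · Σ_k (x_{k,i} - mean_i) · (x_{k,j} - mean_j), with n-1 = 5:
  s[X_1,X_1] = ((2)·(2) + (1)·(1) + (2)·(2) + (0)·(0) + (-3)·(-3) + (-2)·(-2)) / 5 = 22/5 = 4.4
  s[X_1,X_2] = ((2)·(-2.1667) + (1)·(-1.1667) + (2)·(-0.1667) + (0)·(-2.1667) + (-3)·(2.8333) + (-2)·(2.8333)) / 5 = -20/5 = -4
  s[X_2,X_2] = ((-2.1667)·(-2.1667) + (-1.1667)·(-1.1667) + (-0.1667)·(-0.1667) + (-2.1667)·(-2.1667) + (2.8333)·(2.8333) + (2.8333)·(2.8333)) / 5 = 26.8333/5 = 5.3667
  Sample standard deviations s_i = √(s[i,i]):
  s(X_1) = √(4.4) = 2.0976
  s(X_2) = √(5.3667) = 2.3166

Step 3 — r_{ij} = s_{ij} / (s_i · s_j):
  r[X_1,X_1] = 1 (diagonal).
  r[X_1,X_2] = -4 / (2.0976 · 2.3166) = -4 / 4.8594 = -0.8232
  r[X_2,X_2] = 1 (diagonal).

R is symmetric with unit diagonal. Assembling:

R = [[1, -0.8232],
 [-0.8232, 1]]


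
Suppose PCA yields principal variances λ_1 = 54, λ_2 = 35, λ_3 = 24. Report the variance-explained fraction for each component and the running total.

Step 1 — total variance = trace(Sigma) = Σ λ_i = 54 + 35 + 24 = 113.

Step 2 — fraction explained by component i = λ_i / Σ λ:
  PC1: 54/113 = 0.4779
  PC2: 35/113 = 0.3097
  PC3: 24/113 = 0.2124

Step 3 — cumulative fraction after k components = (λ_1 + ... + λ_k) / Σ λ:
  k = 1: 54/113 = 0.4779
  k = 2: (54 + 35)/113 = 89/113 = 0.7876
  k = 3: (54 + 35 + 24)/113 = 113/113 = 1

Summary (fraction, with percent):

explained: PC1 0.4779 (47.79%), PC2 0.3097 (30.97%), PC3 0.2124 (21.24%);  cumulative: 0.4779, 0.7876, 1


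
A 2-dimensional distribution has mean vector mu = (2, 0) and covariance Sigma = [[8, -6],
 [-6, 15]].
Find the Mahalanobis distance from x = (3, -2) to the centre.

Step 1 — centre the observation: (x - mu) = (1, -2).

Step 2 — invert Sigma. det(Sigma) = 8·15 - (-6)² = 84.
  Sigma^{-1} = (1/det) · [[d, -b], [-b, a]] = [[0.1786, 0.0714],
 [0.0714, 0.0952]].

Step 3 — form the quadratic (x - mu)^T · Sigma^{-1} · (x - mu):
  Sigma^{-1} · (x - mu) = (0.0357, -0.119).
  (x - mu)^T · [Sigma^{-1} · (x - mu)] = (1)·(0.0357) + (-2)·(-0.119) = 0.2738.

Step 4 — take square root: d = √(0.2738) ≈ 0.5233.

d(x, mu) = √(0.2738) ≈ 0.5233


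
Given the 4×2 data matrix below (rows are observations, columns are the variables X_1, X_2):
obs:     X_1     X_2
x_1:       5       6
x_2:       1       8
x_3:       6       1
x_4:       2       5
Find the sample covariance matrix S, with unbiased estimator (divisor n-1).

Step 1 — column means:
  mean(X_1) = (5 + 1 + 6 + 2) / 4 = 14/4 = 3.5
  mean(X_2) = (6 + 8 + 1 + 5) / 4 = 20/4 = 5

Step 2 — sample covariance S[i,j] = (1/(n-1)) · Σ_k (x_{k,i} - mean_i) · (x_{k,j} - mean_j), with n-1 = 3.
  S[X_1,X_1] = ((1.5)·(1.5) + (-2.5)·(-2.5) + (2.5)·(2.5) + (-1.5)·(-1.5)) / 3 = 17/3 = 5.6667
  S[X_1,X_2] = ((1.5)·(1) + (-2.5)·(3) + (2.5)·(-4) + (-1.5)·(0)) / 3 = -16/3 = -5.3333
  S[X_2,X_2] = ((1)·(1) + (3)·(3) + (-4)·(-4) + (0)·(0)) / 3 = 26/3 = 8.6667

S is symmetric (S[j,i] = S[i,j]). Assembling:

S = [[5.6667, -5.3333],
 [-5.3333, 8.6667]]


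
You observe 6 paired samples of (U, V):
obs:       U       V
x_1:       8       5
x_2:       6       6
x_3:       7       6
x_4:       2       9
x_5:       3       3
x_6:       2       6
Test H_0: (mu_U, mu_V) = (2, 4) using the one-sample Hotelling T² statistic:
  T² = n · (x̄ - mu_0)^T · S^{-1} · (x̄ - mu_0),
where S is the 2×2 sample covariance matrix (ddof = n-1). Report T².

Step 1 — sample mean vector:
  mean(U) = (8 + 6 + 7 + 2 + 3 + 2) / 6 = 28/6 = 4.6667
  mean(V) = (5 + 6 + 6 + 9 + 3 + 6) / 6 = 35/6 = 5.8333
  x̄ = (4.6667, 5.8333),  deviation x̄ - mu_0 = (4.6667, 5.8333) - (2, 4) = (2.6667, 1.8333).

Step 2 — sample covariance matrix, S[i,j] = (1/(n-1)) · Σ_k (x_{k,i} - mean_i) · (x_{k,j} - mean_j), divisor n-1 = 5:
  S[U,U] = ((3.3333)·(3.3333) + (1.3333)·(1.3333) + (2.3333)·(2.3333) + (-2.6667)·(-2.6667) + (-1.6667)·(-1.6667) + (-2.6667)·(-2.6667)) / 5 = 35.3333/5 = 7.0667
  S[U,V] = ((3.3333)·(-0.8333) + (1.3333)·(0.1667) + (2.3333)·(0.1667) + (-2.6667)·(3.1667) + (-1.6667)·(-2.8333) + (-2.6667)·(0.1667)) / 5 = -6.3333/5 = -1.2667
  S[V,V] = ((-0.8333)·(-0.8333) + (0.1667)·(0.1667) + (0.1667)·(0.1667) + (3.1667)·(3.1667) + (-2.8333)·(-2.8333) + (0.1667)·(0.1667)) / 5 = 18.8333/5 = 3.7667
  S = [[7.0667, -1.2667],
 [-1.2667, 3.7667]].

Step 3 — invert S. det(S) = 7.0667·3.7667 - (-1.2667)² = 25.0133.
  S^{-1} = (1/det) · [[d, -b], [-b, a]] = [[0.1506, 0.0506],
 [0.0506, 0.2825]].

Step 4 — quadratic form (x̄ - mu_0)^T · S^{-1} · (x̄ - mu_0):
  S^{-1} · (x̄ - mu_0) = (0.4944, 0.653),
  (x̄ - mu_0)^T · [...] = (2.6667)·(0.4944) + (1.8333)·(0.653) = 2.5155.

Step 5 — scale by n: T² = 6 · 2.5155 = 15.0933.

T² ≈ 15.0933


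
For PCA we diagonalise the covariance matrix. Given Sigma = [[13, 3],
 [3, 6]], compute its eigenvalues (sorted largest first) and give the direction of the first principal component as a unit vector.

Step 1 — characteristic polynomial of 2×2 Sigma:
  det(Sigma - λI) = λ² - trace · λ + det = 0.
  trace = 13 + 6 = 19, det = 13·6 - (3)² = 69.
Step 2 — discriminant:
  Δ = trace² - 4·det = 361 - 276 = 85.
Step 3 — eigenvalues:
  λ = (trace ± √Δ)/2 = (19 ± 9.2195)/2,
  λ_1 = 14.1098,  λ_2 = 4.8902.

Step 4 — unit eigenvector for λ_1: solve (Sigma - λ_1 I)v = 0. First row:
  (13 - 14.1098)·v_x + (3)·v_y = 0, i.e. (-1.1098)·v_x + (3)·v_y = 0,
  so v ∝ (b, λ_1 - a) = (3, 1.1098) = u.
  ||u|| = √((3)² + (1.1098)²) = √(10.2316) ≈ 3.1987,
  v_1 = u/||u|| ≈ (0.9379, 0.3469) (||v_1|| = 1).

λ_1 = 14.1098,  λ_2 = 4.8902;  v_1 ≈ (0.9379, 0.3469)


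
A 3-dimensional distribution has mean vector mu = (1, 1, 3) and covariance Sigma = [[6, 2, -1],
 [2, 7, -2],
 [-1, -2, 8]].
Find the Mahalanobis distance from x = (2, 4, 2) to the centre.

Step 1 — centre the observation: (x - mu) = (1, 3, -1).

Step 2 — invert Sigma (cofactor / det for 3×3, or solve directly):
  Sigma^{-1} = [[0.1851, -0.0498, 0.0107],
 [-0.0498, 0.1673, 0.0356],
 [0.0107, 0.0356, 0.1352]].

Step 3 — form the quadratic (x - mu)^T · Sigma^{-1} · (x - mu):
  Sigma^{-1} · (x - mu) = (0.0249, 0.4164, -0.0178).
  (x - mu)^T · [Sigma^{-1} · (x - mu)] = (1)·(0.0249) + (3)·(0.4164) + (-1)·(-0.0178) = 1.2918.

Step 4 — take square root: d = √(1.2918) ≈ 1.1366.

d(x, mu) = √(1.2918) ≈ 1.1366


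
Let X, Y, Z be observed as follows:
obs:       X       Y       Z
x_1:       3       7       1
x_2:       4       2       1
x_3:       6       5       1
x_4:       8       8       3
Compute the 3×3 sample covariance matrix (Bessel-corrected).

Step 1 — column means:
  mean(X) = (3 + 4 + 6 + 8) / 4 = 21/4 = 5.25
  mean(Y) = (7 + 2 + 5 + 8) / 4 = 22/4 = 5.5
  mean(Z) = (1 + 1 + 1 + 3) / 4 = 6/4 = 1.5

Step 2 — sample covariance S[i,j] = (1/(n-1)) · Σ_k (x_{k,i} - mean_i) · (x_{k,j} - mean_j), with n-1 = 3.
  S[X,X] = ((-2.25)·(-2.25) + (-1.25)·(-1.25) + (0.75)·(0.75) + (2.75)·(2.75)) / 3 = 14.75/3 = 4.9167
  S[X,Y] = ((-2.25)·(1.5) + (-1.25)·(-3.5) + (0.75)·(-0.5) + (2.75)·(2.5)) / 3 = 7.5/3 = 2.5
  S[X,Z] = ((-2.25)·(-0.5) + (-1.25)·(-0.5) + (0.75)·(-0.5) + (2.75)·(1.5)) / 3 = 5.5/3 = 1.8333
  S[Y,Y] = ((1.5)·(1.5) + (-3.5)·(-3.5) + (-0.5)·(-0.5) + (2.5)·(2.5)) / 3 = 21/3 = 7
  S[Y,Z] = ((1.5)·(-0.5) + (-3.5)·(-0.5) + (-0.5)·(-0.5) + (2.5)·(1.5)) / 3 = 5/3 = 1.6667
  S[Z,Z] = ((-0.5)·(-0.5) + (-0.5)·(-0.5) + (-0.5)·(-0.5) + (1.5)·(1.5)) / 3 = 3/3 = 1

S is symmetric (S[j,i] = S[i,j]). Assembling:

S = [[4.9167, 2.5, 1.8333],
 [2.5, 7, 1.6667],
 [1.8333, 1.6667, 1]]


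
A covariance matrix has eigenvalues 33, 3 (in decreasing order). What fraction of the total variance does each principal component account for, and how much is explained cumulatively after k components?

Step 1 — total variance = trace(Sigma) = Σ λ_i = 33 + 3 = 36.

Step 2 — fraction explained by component i = λ_i / Σ λ:
  PC1: 33/36 = 0.9167
  PC2: 3/36 = 0.0833

Step 3 — cumulative fraction after k components = (λ_1 + ... + λ_k) / Σ λ:
  k = 1: 33/36 = 0.9167
  k = 2: (33 + 3)/36 = 36/36 = 1

Summary (fraction, with percent):

explained: PC1 0.9167 (91.67%), PC2 0.0833 (8.33%);  cumulative: 0.9167, 1


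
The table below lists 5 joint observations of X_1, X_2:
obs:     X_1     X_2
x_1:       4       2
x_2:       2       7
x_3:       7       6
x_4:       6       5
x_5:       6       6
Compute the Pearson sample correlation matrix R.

Step 1 — column means:
  mean(X_1) = (4 + 2 + 7 + 6 + 6) / 5 = 25/5 = 5
  mean(X_2) = (2 + 7 + 6 + 5 + 6) / 5 = 26/5 = 5.2

Step 2 — sample variances and covariances s[i,j] = (1/(n-1)) · Σ_k (x_{k,i} - mean_i) · (x_{k,j} - mean_j), with n-1 = 4:
  s[X_1,X_1] = ((-1)·(-1) + (-3)·(-3) + (2)·(2) + (1)·(1) + (1)·(1)) / 4 = 16/4 = 4
  s[X_1,X_2] = ((-1)·(-3.2) + (-3)·(1.8) + (2)·(0.8) + (1)·(-0.2) + (1)·(0.8)) / 4 = 0/4 = 0
  s[X_2,X_2] = ((-3.2)·(-3.2) + (1.8)·(1.8) + (0.8)·(0.8) + (-0.2)·(-0.2) + (0.8)·(0.8)) / 4 = 14.8/4 = 3.7
  Sample standard deviations s_i = √(s[i,i]):
  s(X_1) = √(4) = 2
  s(X_2) = √(3.7) = 1.9235

Step 3 — r_{ij} = s_{ij} / (s_i · s_j):
  r[X_1,X_1] = 1 (diagonal).
  r[X_1,X_2] = 0 / (2 · 1.9235) = 0 / 3.8471 = 0
  r[X_2,X_2] = 1 (diagonal).

R is symmetric with unit diagonal. Assembling:

R = [[1, 0],
 [0, 1]]


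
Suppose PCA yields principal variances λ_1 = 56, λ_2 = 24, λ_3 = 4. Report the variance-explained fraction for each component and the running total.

Step 1 — total variance = trace(Sigma) = Σ λ_i = 56 + 24 + 4 = 84.

Step 2 — fraction explained by component i = λ_i / Σ λ:
  PC1: 56/84 = 0.6667
  PC2: 24/84 = 0.2857
  PC3: 4/84 = 0.0476

Step 3 — cumulative fraction after k components = (λ_1 + ... + λ_k) / Σ λ:
  k = 1: 56/84 = 0.6667
  k = 2: (56 + 24)/84 = 80/84 = 0.9524
  k = 3: (56 + 24 + 4)/84 = 84/84 = 1

Summary (fraction, with percent):

explained: PC1 0.6667 (66.67%), PC2 0.2857 (28.57%), PC3 0.0476 (4.76%);  cumulative: 0.6667, 0.9524, 1


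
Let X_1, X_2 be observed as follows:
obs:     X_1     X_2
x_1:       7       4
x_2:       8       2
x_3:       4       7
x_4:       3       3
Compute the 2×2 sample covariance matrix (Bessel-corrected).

Step 1 — column means:
  mean(X_1) = (7 + 8 + 4 + 3) / 4 = 22/4 = 5.5
  mean(X_2) = (4 + 2 + 7 + 3) / 4 = 16/4 = 4

Step 2 — sample covariance S[i,j] = (1/(n-1)) · Σ_k (x_{k,i} - mean_i) · (x_{k,j} - mean_j), with n-1 = 3.
  S[X_1,X_1] = ((1.5)·(1.5) + (2.5)·(2.5) + (-1.5)·(-1.5) + (-2.5)·(-2.5)) / 3 = 17/3 = 5.6667
  S[X_1,X_2] = ((1.5)·(0) + (2.5)·(-2) + (-1.5)·(3) + (-2.5)·(-1)) / 3 = -7/3 = -2.3333
  S[X_2,X_2] = ((0)·(0) + (-2)·(-2) + (3)·(3) + (-1)·(-1)) / 3 = 14/3 = 4.6667

S is symmetric (S[j,i] = S[i,j]). Assembling:

S = [[5.6667, -2.3333],
 [-2.3333, 4.6667]]


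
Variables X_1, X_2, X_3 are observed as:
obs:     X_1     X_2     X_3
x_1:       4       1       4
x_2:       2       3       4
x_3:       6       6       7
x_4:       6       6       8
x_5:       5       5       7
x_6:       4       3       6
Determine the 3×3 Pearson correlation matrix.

Step 1 — column means:
  mean(X_1) = (4 + 2 + 6 + 6 + 5 + 4) / 6 = 27/6 = 4.5
  mean(X_2) = (1 + 3 + 6 + 6 + 5 + 3) / 6 = 24/6 = 4
  mean(X_3) = (4 + 4 + 7 + 8 + 7 + 6) / 6 = 36/6 = 6

Step 2 — sample variances and covariances s[i,j] = (1/(n-1)) · Σ_k (x_{k,i} - mean_i) · (x_{k,j} - mean_j), with n-1 = 5:
  s[X_1,X_1] = ((-0.5)·(-0.5) + (-2.5)·(-2.5) + (1.5)·(1.5) + (1.5)·(1.5) + (0.5)·(0.5) + (-0.5)·(-0.5)) / 5 = 11.5/5 = 2.3
  s[X_1,X_2] = ((-0.5)·(-3) + (-2.5)·(-1) + (1.5)·(2) + (1.5)·(2) + (0.5)·(1) + (-0.5)·(-1)) / 5 = 11/5 = 2.2
  s[X_1,X_3] = ((-0.5)·(-2) + (-2.5)·(-2) + (1.5)·(1) + (1.5)·(2) + (0.5)·(1) + (-0.5)·(0)) / 5 = 11/5 = 2.2
  s[X_2,X_2] = ((-3)·(-3) + (-1)·(-1) + (2)·(2) + (2)·(2) + (1)·(1) + (-1)·(-1)) / 5 = 20/5 = 4
  s[X_2,X_3] = ((-3)·(-2) + (-1)·(-2) + (2)·(1) + (2)·(2) + (1)·(1) + (-1)·(0)) / 5 = 15/5 = 3
  s[X_3,X_3] = ((-2)·(-2) + (-2)·(-2) + (1)·(1) + (2)·(2) + (1)·(1) + (0)·(0)) / 5 = 14/5 = 2.8
  Sample standard deviations s_i = √(s[i,i]):
  s(X_1) = √(2.3) = 1.5166
  s(X_2) = √(4) = 2
  s(X_3) = √(2.8) = 1.6733

Step 3 — r_{ij} = s_{ij} / (s_i · s_j):
  r[X_1,X_1] = 1 (diagonal).
  r[X_1,X_2] = 2.2 / (1.5166 · 2) = 2.2 / 3.0332 = 0.7253
  r[X_1,X_3] = 2.2 / (1.5166 · 1.6733) = 2.2 / 2.5377 = 0.8669
  r[X_2,X_2] = 1 (diagonal).
  r[X_2,X_3] = 3 / (2 · 1.6733) = 3 / 3.3466 = 0.8964
  r[X_3,X_3] = 1 (diagonal).

R is symmetric with unit diagonal. Assembling:

R = [[1, 0.7253, 0.8669],
 [0.7253, 1, 0.8964],
 [0.8669, 0.8964, 1]]


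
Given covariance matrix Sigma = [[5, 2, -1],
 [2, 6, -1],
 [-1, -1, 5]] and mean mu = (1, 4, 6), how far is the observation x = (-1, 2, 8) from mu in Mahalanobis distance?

Step 1 — centre the observation: (x - mu) = (-2, -2, 2).

Step 2 — invert Sigma (cofactor / det for 3×3, or solve directly):
  Sigma^{-1} = [[0.2358, -0.0732, 0.0325],
 [-0.0732, 0.1951, 0.0244],
 [0.0325, 0.0244, 0.2114]].

Step 3 — form the quadratic (x - mu)^T · Sigma^{-1} · (x - mu):
  Sigma^{-1} · (x - mu) = (-0.2602, -0.1951, 0.3089).
  (x - mu)^T · [Sigma^{-1} · (x - mu)] = (-2)·(-0.2602) + (-2)·(-0.1951) + (2)·(0.3089) = 1.5285.

Step 4 — take square root: d = √(1.5285) ≈ 1.2363.

d(x, mu) = √(1.5285) ≈ 1.2363


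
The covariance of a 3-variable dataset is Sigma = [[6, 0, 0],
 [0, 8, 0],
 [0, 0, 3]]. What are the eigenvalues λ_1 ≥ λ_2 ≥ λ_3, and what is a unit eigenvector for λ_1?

Step 1 — characteristic polynomial p(λ) = det(λI - Sigma) = λ³ - tr·λ² + c_1·λ - det, where tr = trace, c_1 = sum of the principal 2×2 minors, det = det(Sigma):
  tr = 6 + 8 + 3 = 17,
  c_1 = (6·8 - (0)²) + (6·3 - (0)²) + (8·3 - (0)²) = 48 + 18 + 24 = 90,
  det = 6·(8·3 - (0)²) - (0)·((0)·3 - (0)·(0)) + (0)·((0)·(0) - 8·(0)) = 6·(24) - (0)·(0) + (0)·(0) = 144.
  So p(λ) = λ³ - 17λ² + 90λ - 144.
Step 2 — look for an integer root (rational root theorem: any rational root is an integer divisor of 144). Testing λ = 3:
  p(3) = 27 - 153 + 270 - 144 = 0  ✓
  Dividing out (λ - 3): p(λ) = (λ - 3)(λ² - 14λ + 48).
Step 3 — remaining eigenvalues from the quadratic λ² - 14λ + 48 = 0:
  Δ = 14² - 4·48 = 196 - 192 = 4,  λ = (14 ± √4)/2 = (14 ± 2)/2 = 8 or 6.
  Sorted: λ_1 = 8,  λ_2 = 6,  λ_3 = 3  (check: sum = 17 = tr ✓).

Step 4 — unit eigenvector for λ_1 = 8: v spans the null space of (Sigma - λ_1 I), whose rows are
  r_1 = (-2, 0, 0),  r_2 = (0, 0, 0),  r_3 = (0, 0, -5).
  v is orthogonal to every row, so take v ∝ r_1 × r_3 = ((0)·(-5) - (0)·(0), (0)·(0) - (-2)·(-5), (-2)·(0) - (0)·(0)) = (0, -10, 0).
  Rescale (divide by 10; multiply by -1 so the first nonzero entry is positive): u = (0, 1, 0).
  ||u|| = √((0)² + (1)² + (0)²) = √(1) = 1,  v_1 = u/||u|| ≈ (0, 1, 0) (||v_1|| = 1).

λ_1 = 8,  λ_2 = 6,  λ_3 = 3;  v_1 ≈ (0, 1, 0)


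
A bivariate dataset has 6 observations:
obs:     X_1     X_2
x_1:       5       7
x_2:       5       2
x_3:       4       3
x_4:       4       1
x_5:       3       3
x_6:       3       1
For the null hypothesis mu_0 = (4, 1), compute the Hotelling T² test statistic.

Step 1 — sample mean vector:
  mean(X_1) = (5 + 5 + 4 + 4 + 3 + 3) / 6 = 24/6 = 4
  mean(X_2) = (7 + 2 + 3 + 1 + 3 + 1) / 6 = 17/6 = 2.8333
  x̄ = (4, 2.8333),  deviation x̄ - mu_0 = (4, 2.8333) - (4, 1) = (0, 1.8333).

Step 2 — sample covariance matrix, S[i,j] = (1/(n-1)) · Σ_k (x_{k,i} - mean_i) · (x_{k,j} - mean_j), divisor n-1 = 5:
  S[X_1,X_1] = ((1)·(1) + (1)·(1) + (0)·(0) + (0)·(0) + (-1)·(-1) + (-1)·(-1)) / 5 = 4/5 = 0.8
  S[X_1,X_2] = ((1)·(4.1667) + (1)·(-0.8333) + (0)·(0.1667) + (0)·(-1.8333) + (-1)·(0.1667) + (-1)·(-1.8333)) / 5 = 5/5 = 1
  S[X_2,X_2] = ((4.1667)·(4.1667) + (-0.8333)·(-0.8333) + (0.1667)·(0.1667) + (-1.8333)·(-1.8333) + (0.1667)·(0.1667) + (-1.8333)·(-1.8333)) / 5 = 24.8333/5 = 4.9667
  S = [[0.8, 1],
 [1, 4.9667]].

Step 3 — invert S. det(S) = 0.8·4.9667 - (1)² = 2.9733.
  S^{-1} = (1/det) · [[d, -b], [-b, a]] = [[1.6704, -0.3363],
 [-0.3363, 0.2691]].

Step 4 — quadratic form (x̄ - mu_0)^T · S^{-1} · (x̄ - mu_0):
  S^{-1} · (x̄ - mu_0) = (-0.6166, 0.4933),
  (x̄ - mu_0)^T · [...] = (0)·(-0.6166) + (1.8333)·(0.4933) = 0.9043.

Step 5 — scale by n: T² = 6 · 0.9043 = 5.426.

T² ≈ 5.426


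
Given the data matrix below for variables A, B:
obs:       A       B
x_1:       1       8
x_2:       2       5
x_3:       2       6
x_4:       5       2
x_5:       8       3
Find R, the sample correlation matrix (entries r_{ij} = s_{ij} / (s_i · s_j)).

Step 1 — column means:
  mean(A) = (1 + 2 + 2 + 5 + 8) / 5 = 18/5 = 3.6
  mean(B) = (8 + 5 + 6 + 2 + 3) / 5 = 24/5 = 4.8

Step 2 — sample variances and covariances s[i,j] = (1/(n-1)) · Σ_k (x_{k,i} - mean_i) · (x_{k,j} - mean_j), with n-1 = 4:
  s[A,A] = ((-2.6)·(-2.6) + (-1.6)·(-1.6) + (-1.6)·(-1.6) + (1.4)·(1.4) + (4.4)·(4.4)) / 4 = 33.2/4 = 8.3
  s[A,B] = ((-2.6)·(3.2) + (-1.6)·(0.2) + (-1.6)·(1.2) + (1.4)·(-2.8) + (4.4)·(-1.8)) / 4 = -22.4/4 = -5.6
  s[B,B] = ((3.2)·(3.2) + (0.2)·(0.2) + (1.2)·(1.2) + (-2.8)·(-2.8) + (-1.8)·(-1.8)) / 4 = 22.8/4 = 5.7
  Sample standard deviations s_i = √(s[i,i]):
  s(A) = √(8.3) = 2.881
  s(B) = √(5.7) = 2.3875

Step 3 — r_{ij} = s_{ij} / (s_i · s_j):
  r[A,A] = 1 (diagonal).
  r[A,B] = -5.6 / (2.881 · 2.3875) = -5.6 / 6.8782 = -0.8142
  r[B,B] = 1 (diagonal).

R is symmetric with unit diagonal. Assembling:

R = [[1, -0.8142],
 [-0.8142, 1]]


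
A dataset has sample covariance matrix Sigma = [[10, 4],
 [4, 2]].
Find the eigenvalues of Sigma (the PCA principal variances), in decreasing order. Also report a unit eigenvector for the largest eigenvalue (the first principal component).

Step 1 — characteristic polynomial of 2×2 Sigma:
  det(Sigma - λI) = λ² - trace · λ + det = 0.
  trace = 10 + 2 = 12, det = 10·2 - (4)² = 4.
Step 2 — discriminant:
  Δ = trace² - 4·det = 144 - 16 = 128.
Step 3 — eigenvalues:
  λ = (trace ± √Δ)/2 = (12 ± 11.3137)/2,
  λ_1 = 11.6569,  λ_2 = 0.3431.

Step 4 — unit eigenvector for λ_1: solve (Sigma - λ_1 I)v = 0. First row:
  (10 - 11.6569)·v_x + (4)·v_y = 0, i.e. (-1.6569)·v_x + (4)·v_y = 0,
  so v ∝ (b, λ_1 - a) = (4, 1.6569) = u.
  ||u|| = √((4)² + (1.6569)²) = √(18.7452) ≈ 4.3296,
  v_1 = u/||u|| ≈ (0.9239, 0.3827) (||v_1|| = 1).

λ_1 = 11.6569,  λ_2 = 0.3431;  v_1 ≈ (0.9239, 0.3827)


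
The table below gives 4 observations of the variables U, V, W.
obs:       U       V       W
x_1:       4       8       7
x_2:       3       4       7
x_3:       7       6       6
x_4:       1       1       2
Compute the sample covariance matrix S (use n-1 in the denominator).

Step 1 — column means:
  mean(U) = (4 + 3 + 7 + 1) / 4 = 15/4 = 3.75
  mean(V) = (8 + 4 + 6 + 1) / 4 = 19/4 = 4.75
  mean(W) = (7 + 7 + 6 + 2) / 4 = 22/4 = 5.5

Step 2 — sample covariance S[i,j] = (1/(n-1)) · Σ_k (x_{k,i} - mean_i) · (x_{k,j} - mean_j), with n-1 = 3.
  S[U,U] = ((0.25)·(0.25) + (-0.75)·(-0.75) + (3.25)·(3.25) + (-2.75)·(-2.75)) / 3 = 18.75/3 = 6.25
  S[U,V] = ((0.25)·(3.25) + (-0.75)·(-0.75) + (3.25)·(1.25) + (-2.75)·(-3.75)) / 3 = 15.75/3 = 5.25
  S[U,W] = ((0.25)·(1.5) + (-0.75)·(1.5) + (3.25)·(0.5) + (-2.75)·(-3.5)) / 3 = 10.5/3 = 3.5
  S[V,V] = ((3.25)·(3.25) + (-0.75)·(-0.75) + (1.25)·(1.25) + (-3.75)·(-3.75)) / 3 = 26.75/3 = 8.9167
  S[V,W] = ((3.25)·(1.5) + (-0.75)·(1.5) + (1.25)·(0.5) + (-3.75)·(-3.5)) / 3 = 17.5/3 = 5.8333
  S[W,W] = ((1.5)·(1.5) + (1.5)·(1.5) + (0.5)·(0.5) + (-3.5)·(-3.5)) / 3 = 17/3 = 5.6667

S is symmetric (S[j,i] = S[i,j]). Assembling:

S = [[6.25, 5.25, 3.5],
 [5.25, 8.9167, 5.8333],
 [3.5, 5.8333, 5.6667]]


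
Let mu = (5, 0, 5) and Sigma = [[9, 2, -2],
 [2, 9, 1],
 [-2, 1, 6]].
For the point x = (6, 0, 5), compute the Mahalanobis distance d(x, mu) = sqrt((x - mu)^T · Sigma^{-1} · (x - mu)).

Step 1 — centre the observation: (x - mu) = (1, 0, 0).

Step 2 — invert Sigma (cofactor / det for 3×3, or solve directly):
  Sigma^{-1} = [[0.1296, -0.0342, 0.0489],
 [-0.0342, 0.1222, -0.0318],
 [0.0489, -0.0318, 0.1883]].

Step 3 — form the quadratic (x - mu)^T · Sigma^{-1} · (x - mu):
  Sigma^{-1} · (x - mu) = (0.1296, -0.0342, 0.0489).
  (x - mu)^T · [Sigma^{-1} · (x - mu)] = (1)·(0.1296) + (0)·(-0.0342) + (0)·(0.0489) = 0.1296.

Step 4 — take square root: d = √(0.1296) ≈ 0.36.

d(x, mu) = √(0.1296) ≈ 0.36


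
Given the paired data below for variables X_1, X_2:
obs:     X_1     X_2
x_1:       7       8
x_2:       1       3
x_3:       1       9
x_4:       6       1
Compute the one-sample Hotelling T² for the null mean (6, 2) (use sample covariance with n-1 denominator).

Step 1 — sample mean vector:
  mean(X_1) = (7 + 1 + 1 + 6) / 4 = 15/4 = 3.75
  mean(X_2) = (8 + 3 + 9 + 1) / 4 = 21/4 = 5.25
  x̄ = (3.75, 5.25),  deviation x̄ - mu_0 = (3.75, 5.25) - (6, 2) = (-2.25, 3.25).

Step 2 — sample covariance matrix, S[i,j] = (1/(n-1)) · Σ_k (x_{k,i} - mean_i) · (x_{k,j} - mean_j), divisor n-1 = 3:
  S[X_1,X_1] = ((3.25)·(3.25) + (-2.75)·(-2.75) + (-2.75)·(-2.75) + (2.25)·(2.25)) / 3 = 30.75/3 = 10.25
  S[X_1,X_2] = ((3.25)·(2.75) + (-2.75)·(-2.25) + (-2.75)·(3.75) + (2.25)·(-4.25)) / 3 = -4.75/3 = -1.5833
  S[X_2,X_2] = ((2.75)·(2.75) + (-2.25)·(-2.25) + (3.75)·(3.75) + (-4.25)·(-4.25)) / 3 = 44.75/3 = 14.9167
  S = [[10.25, -1.5833],
 [-1.5833, 14.9167]].

Step 3 — invert S. det(S) = 10.25·14.9167 - (-1.5833)² = 150.3889.
  S^{-1} = (1/det) · [[d, -b], [-b, a]] = [[0.0992, 0.0105],
 [0.0105, 0.0682]].

Step 4 — quadratic form (x̄ - mu_0)^T · S^{-1} · (x̄ - mu_0):
  S^{-1} · (x̄ - mu_0) = (-0.189, 0.1978),
  (x̄ - mu_0)^T · [...] = (-2.25)·(-0.189) + (3.25)·(0.1978) = 1.0681.

Step 5 — scale by n: T² = 4 · 1.0681 = 4.2723.

T² ≈ 4.2723


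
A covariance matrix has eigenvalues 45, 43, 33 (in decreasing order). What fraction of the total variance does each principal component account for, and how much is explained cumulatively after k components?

Step 1 — total variance = trace(Sigma) = Σ λ_i = 45 + 43 + 33 = 121.

Step 2 — fraction explained by component i = λ_i / Σ λ:
  PC1: 45/121 = 0.3719
  PC2: 43/121 = 0.3554
  PC3: 33/121 = 0.2727

Step 3 — cumulative fraction after k components = (λ_1 + ... + λ_k) / Σ λ:
  k = 1: 45/121 = 0.3719
  k = 2: (45 + 43)/121 = 88/121 = 0.7273
  k = 3: (45 + 43 + 33)/121 = 121/121 = 1

Summary (fraction, with percent):

explained: PC1 0.3719 (37.19%), PC2 0.3554 (35.54%), PC3 0.2727 (27.27%);  cumulative: 0.3719, 0.7273, 1


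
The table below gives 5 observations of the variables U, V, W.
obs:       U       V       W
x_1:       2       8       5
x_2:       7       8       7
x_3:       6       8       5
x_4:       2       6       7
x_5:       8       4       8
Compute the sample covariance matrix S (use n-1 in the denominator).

Step 1 — column means:
  mean(U) = (2 + 7 + 6 + 2 + 8) / 5 = 25/5 = 5
  mean(V) = (8 + 8 + 8 + 6 + 4) / 5 = 34/5 = 6.8
  mean(W) = (5 + 7 + 5 + 7 + 8) / 5 = 32/5 = 6.4

Step 2 — sample covariance S[i,j] = (1/(n-1)) · Σ_k (x_{k,i} - mean_i) · (x_{k,j} - mean_j), with n-1 = 4.
  S[U,U] = ((-3)·(-3) + (2)·(2) + (1)·(1) + (-3)·(-3) + (3)·(3)) / 4 = 32/4 = 8
  S[U,V] = ((-3)·(1.2) + (2)·(1.2) + (1)·(1.2) + (-3)·(-0.8) + (3)·(-2.8)) / 4 = -6/4 = -1.5
  S[U,W] = ((-3)·(-1.4) + (2)·(0.6) + (1)·(-1.4) + (-3)·(0.6) + (3)·(1.6)) / 4 = 7/4 = 1.75
  S[V,V] = ((1.2)·(1.2) + (1.2)·(1.2) + (1.2)·(1.2) + (-0.8)·(-0.8) + (-2.8)·(-2.8)) / 4 = 12.8/4 = 3.2
  S[V,W] = ((1.2)·(-1.4) + (1.2)·(0.6) + (1.2)·(-1.4) + (-0.8)·(0.6) + (-2.8)·(1.6)) / 4 = -7.6/4 = -1.9
  S[W,W] = ((-1.4)·(-1.4) + (0.6)·(0.6) + (-1.4)·(-1.4) + (0.6)·(0.6) + (1.6)·(1.6)) / 4 = 7.2/4 = 1.8

S is symmetric (S[j,i] = S[i,j]). Assembling:

S = [[8, -1.5, 1.75],
 [-1.5, 3.2, -1.9],
 [1.75, -1.9, 1.8]]


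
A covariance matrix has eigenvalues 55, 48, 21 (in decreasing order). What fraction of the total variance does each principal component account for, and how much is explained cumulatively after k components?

Step 1 — total variance = trace(Sigma) = Σ λ_i = 55 + 48 + 21 = 124.

Step 2 — fraction explained by component i = λ_i / Σ λ:
  PC1: 55/124 = 0.4435
  PC2: 48/124 = 0.3871
  PC3: 21/124 = 0.1694

Step 3 — cumulative fraction after k components = (λ_1 + ... + λ_k) / Σ λ:
  k = 1: 55/124 = 0.4435
  k = 2: (55 + 48)/124 = 103/124 = 0.8306
  k = 3: (55 + 48 + 21)/124 = 124/124 = 1

Summary (fraction, with percent):

explained: PC1 0.4435 (44.35%), PC2 0.3871 (38.71%), PC3 0.1694 (16.94%);  cumulative: 0.4435, 0.8306, 1


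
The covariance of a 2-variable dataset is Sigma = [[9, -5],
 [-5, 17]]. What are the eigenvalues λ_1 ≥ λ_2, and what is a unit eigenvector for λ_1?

Step 1 — characteristic polynomial of 2×2 Sigma:
  det(Sigma - λI) = λ² - trace · λ + det = 0.
  trace = 9 + 17 = 26, det = 9·17 - (-5)² = 128.
Step 2 — discriminant:
  Δ = trace² - 4·det = 676 - 512 = 164.
Step 3 — eigenvalues:
  λ = (trace ± √Δ)/2 = (26 ± 12.8062)/2,
  λ_1 = 19.4031,  λ_2 = 6.5969.

Step 4 — unit eigenvector for λ_1: solve (Sigma - λ_1 I)v = 0. First row:
  (9 - 19.4031)·v_x + (-5)·v_y = 0, i.e. (-10.4031)·v_x + (-5)·v_y = 0,
  so v ∝ (b, λ_1 - a) = (-5, 10.4031); multiply by -1 so the first entry is positive: u = (5, -10.4031).
  ||u|| = √((5)² + (-10.4031)²) = √(133.225) ≈ 11.5423,
  v_1 = u/||u|| ≈ (0.4332, -0.9013) (||v_1|| = 1).

λ_1 = 19.4031,  λ_2 = 6.5969;  v_1 ≈ (0.4332, -0.9013)


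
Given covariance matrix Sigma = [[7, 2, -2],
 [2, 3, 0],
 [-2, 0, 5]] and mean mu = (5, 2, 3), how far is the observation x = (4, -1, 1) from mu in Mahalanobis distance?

Step 1 — centre the observation: (x - mu) = (-1, -3, -2).

Step 2 — invert Sigma (cofactor / det for 3×3, or solve directly):
  Sigma^{-1} = [[0.2055, -0.137, 0.0822],
 [-0.137, 0.4247, -0.0548],
 [0.0822, -0.0548, 0.2329]].

Step 3 — form the quadratic (x - mu)^T · Sigma^{-1} · (x - mu):
  Sigma^{-1} · (x - mu) = (0.0411, -1.0274, -0.3836).
  (x - mu)^T · [Sigma^{-1} · (x - mu)] = (-1)·(0.0411) + (-3)·(-1.0274) + (-2)·(-0.3836) = 3.8082.

Step 4 — take square root: d = √(3.8082) ≈ 1.9515.

d(x, mu) = √(3.8082) ≈ 1.9515


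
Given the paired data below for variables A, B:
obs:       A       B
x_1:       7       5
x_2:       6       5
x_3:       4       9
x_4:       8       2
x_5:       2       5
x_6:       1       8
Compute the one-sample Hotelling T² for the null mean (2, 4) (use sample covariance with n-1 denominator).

Step 1 — sample mean vector:
  mean(A) = (7 + 6 + 4 + 8 + 2 + 1) / 6 = 28/6 = 4.6667
  mean(B) = (5 + 5 + 9 + 2 + 5 + 8) / 6 = 34/6 = 5.6667
  x̄ = (4.6667, 5.6667),  deviation x̄ - mu_0 = (4.6667, 5.6667) - (2, 4) = (2.6667, 1.6667).

Step 2 — sample covariance matrix, S[i,j] = (1/(n-1)) · Σ_k (x_{k,i} - mean_i) · (x_{k,j} - mean_j), divisor n-1 = 5:
  S[A,A] = ((2.3333)·(2.3333) + (1.3333)·(1.3333) + (-0.6667)·(-0.6667) + (3.3333)·(3.3333) + (-2.6667)·(-2.6667) + (-3.6667)·(-3.6667)) / 5 = 39.3333/5 = 7.8667
  S[A,B] = ((2.3333)·(-0.6667) + (1.3333)·(-0.6667) + (-0.6667)·(3.3333) + (3.3333)·(-3.6667) + (-2.6667)·(-0.6667) + (-3.6667)·(2.3333)) / 5 = -23.6667/5 = -4.7333
  S[B,B] = ((-0.6667)·(-0.6667) + (-0.6667)·(-0.6667) + (3.3333)·(3.3333) + (-3.6667)·(-3.6667) + (-0.6667)·(-0.6667) + (2.3333)·(2.3333)) / 5 = 31.3333/5 = 6.2667
  S = [[7.8667, -4.7333],
 [-4.7333, 6.2667]].

Step 3 — invert S. det(S) = 7.8667·6.2667 - (-4.7333)² = 26.8933.
  S^{-1} = (1/det) · [[d, -b], [-b, a]] = [[0.233, 0.176],
 [0.176, 0.2925]].

Step 4 — quadratic form (x̄ - mu_0)^T · S^{-1} · (x̄ - mu_0):
  S^{-1} · (x̄ - mu_0) = (0.9147, 0.9569),
  (x̄ - mu_0)^T · [...] = (2.6667)·(0.9147) + (1.6667)·(0.9569) = 4.034.

Step 5 — scale by n: T² = 6 · 4.034 = 24.2043.

T² ≈ 24.2043


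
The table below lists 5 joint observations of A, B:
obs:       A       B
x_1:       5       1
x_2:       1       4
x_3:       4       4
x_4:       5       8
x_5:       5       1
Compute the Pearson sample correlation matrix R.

Step 1 — column means:
  mean(A) = (5 + 1 + 4 + 5 + 5) / 5 = 20/5 = 4
  mean(B) = (1 + 4 + 4 + 8 + 1) / 5 = 18/5 = 3.6

Step 2 — sample variances and covariances s[i,j] = (1/(n-1)) · Σ_k (x_{k,i} - mean_i) · (x_{k,j} - mean_j), with n-1 = 4:
  s[A,A] = ((1)·(1) + (-3)·(-3) + (0)·(0) + (1)·(1) + (1)·(1)) / 4 = 12/4 = 3
  s[A,B] = ((1)·(-2.6) + (-3)·(0.4) + (0)·(0.4) + (1)·(4.4) + (1)·(-2.6)) / 4 = -2/4 = -0.5
  s[B,B] = ((-2.6)·(-2.6) + (0.4)·(0.4) + (0.4)·(0.4) + (4.4)·(4.4) + (-2.6)·(-2.6)) / 4 = 33.2/4 = 8.3
  Sample standard deviations s_i = √(s[i,i]):
  s(A) = √(3) = 1.7321
  s(B) = √(8.3) = 2.881

Step 3 — r_{ij} = s_{ij} / (s_i · s_j):
  r[A,A] = 1 (diagonal).
  r[A,B] = -0.5 / (1.7321 · 2.881) = -0.5 / 4.99 = -0.1002
  r[B,B] = 1 (diagonal).

R is symmetric with unit diagonal. Assembling:

R = [[1, -0.1002],
 [-0.1002, 1]]


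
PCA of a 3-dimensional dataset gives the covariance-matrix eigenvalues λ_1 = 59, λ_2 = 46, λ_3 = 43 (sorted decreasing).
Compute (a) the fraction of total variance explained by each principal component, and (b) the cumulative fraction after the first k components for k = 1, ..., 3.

Step 1 — total variance = trace(Sigma) = Σ λ_i = 59 + 46 + 43 = 148.

Step 2 — fraction explained by component i = λ_i / Σ λ:
  PC1: 59/148 = 0.3986
  PC2: 46/148 = 0.3108
  PC3: 43/148 = 0.2905

Step 3 — cumulative fraction after k components = (λ_1 + ... + λ_k) / Σ λ:
  k = 1: 59/148 = 0.3986
  k = 2: (59 + 46)/148 = 105/148 = 0.7095
  k = 3: (59 + 46 + 43)/148 = 148/148 = 1

Summary (fraction, with percent):

explained: PC1 0.3986 (39.86%), PC2 0.3108 (31.08%), PC3 0.2905 (29.05%);  cumulative: 0.3986, 0.7095, 1


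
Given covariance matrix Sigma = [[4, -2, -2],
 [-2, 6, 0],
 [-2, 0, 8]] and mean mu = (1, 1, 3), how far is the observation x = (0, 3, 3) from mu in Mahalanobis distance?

Step 1 — centre the observation: (x - mu) = (-1, 2, 0).

Step 2 — invert Sigma (cofactor / det for 3×3, or solve directly):
  Sigma^{-1} = [[0.3529, 0.1176, 0.0882],
 [0.1176, 0.2059, 0.0294],
 [0.0882, 0.0294, 0.1471]].

Step 3 — form the quadratic (x - mu)^T · Sigma^{-1} · (x - mu):
  Sigma^{-1} · (x - mu) = (-0.1176, 0.2941, -0.0294).
  (x - mu)^T · [Sigma^{-1} · (x - mu)] = (-1)·(-0.1176) + (2)·(0.2941) + (0)·(-0.0294) = 0.7059.

Step 4 — take square root: d = √(0.7059) ≈ 0.8402.

d(x, mu) = √(0.7059) ≈ 0.8402


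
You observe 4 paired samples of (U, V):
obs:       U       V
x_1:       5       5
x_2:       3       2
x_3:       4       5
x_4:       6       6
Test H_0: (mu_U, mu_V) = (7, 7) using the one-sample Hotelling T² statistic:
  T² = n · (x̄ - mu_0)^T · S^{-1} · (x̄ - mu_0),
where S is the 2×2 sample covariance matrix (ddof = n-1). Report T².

Step 1 — sample mean vector:
  mean(U) = (5 + 3 + 4 + 6) / 4 = 18/4 = 4.5
  mean(V) = (5 + 2 + 5 + 6) / 4 = 18/4 = 4.5
  x̄ = (4.5, 4.5),  deviation x̄ - mu_0 = (4.5, 4.5) - (7, 7) = (-2.5, -2.5).

Step 2 — sample covariance matrix, S[i,j] = (1/(n-1)) · Σ_k (x_{k,i} - mean_i) · (x_{k,j} - mean_j), divisor n-1 = 3:
  S[U,U] = ((0.5)·(0.5) + (-1.5)·(-1.5) + (-0.5)·(-0.5) + (1.5)·(1.5)) / 3 = 5/3 = 1.6667
  S[U,V] = ((0.5)·(0.5) + (-1.5)·(-2.5) + (-0.5)·(0.5) + (1.5)·(1.5)) / 3 = 6/3 = 2
  S[V,V] = ((0.5)·(0.5) + (-2.5)·(-2.5) + (0.5)·(0.5) + (1.5)·(1.5)) / 3 = 9/3 = 3
  S = [[1.6667, 2],
 [2, 3]].

Step 3 — invert S. det(S) = 1.6667·3 - (2)² = 1.
  S^{-1} = (1/det) · [[d, -b], [-b, a]] = [[3, -2],
 [-2, 1.6667]].

Step 4 — quadratic form (x̄ - mu_0)^T · S^{-1} · (x̄ - mu_0):
  S^{-1} · (x̄ - mu_0) = (-2.5, 0.8333),
  (x̄ - mu_0)^T · [...] = (-2.5)·(-2.5) + (-2.5)·(0.8333) = 4.1667.

Step 5 — scale by n: T² = 4 · 4.1667 = 16.6667.

T² ≈ 16.6667


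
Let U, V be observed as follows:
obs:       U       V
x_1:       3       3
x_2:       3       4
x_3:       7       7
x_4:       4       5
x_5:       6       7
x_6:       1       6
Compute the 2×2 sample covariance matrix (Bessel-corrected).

Step 1 — column means:
  mean(U) = (3 + 3 + 7 + 4 + 6 + 1) / 6 = 24/6 = 4
  mean(V) = (3 + 4 + 7 + 5 + 7 + 6) / 6 = 32/6 = 5.3333

Step 2 — sample covariance S[i,j] = (1/(n-1)) · Σ_k (x_{k,i} - mean_i) · (x_{k,j} - mean_j), with n-1 = 5.
  S[U,U] = ((-1)·(-1) + (-1)·(-1) + (3)·(3) + (0)·(0) + (2)·(2) + (-3)·(-3)) / 5 = 24/5 = 4.8
  S[U,V] = ((-1)·(-2.3333) + (-1)·(-1.3333) + (3)·(1.6667) + (0)·(-0.3333) + (2)·(1.6667) + (-3)·(0.6667)) / 5 = 10/5 = 2
  S[V,V] = ((-2.3333)·(-2.3333) + (-1.3333)·(-1.3333) + (1.6667)·(1.6667) + (-0.3333)·(-0.3333) + (1.6667)·(1.6667) + (0.6667)·(0.6667)) / 5 = 13.3333/5 = 2.6667

S is symmetric (S[j,i] = S[i,j]). Assembling:

S = [[4.8, 2],
 [2, 2.6667]]


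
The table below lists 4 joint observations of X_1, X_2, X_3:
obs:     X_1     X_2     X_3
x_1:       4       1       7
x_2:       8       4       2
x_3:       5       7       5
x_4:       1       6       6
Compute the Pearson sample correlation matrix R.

Step 1 — column means:
  mean(X_1) = (4 + 8 + 5 + 1) / 4 = 18/4 = 4.5
  mean(X_2) = (1 + 4 + 7 + 6) / 4 = 18/4 = 4.5
  mean(X_3) = (7 + 2 + 5 + 6) / 4 = 20/4 = 5

Step 2 — sample variances and covariances s[i,j] = (1/(n-1)) · Σ_k (x_{k,i} - mean_i) · (x_{k,j} - mean_j), with n-1 = 3:
  s[X_1,X_1] = ((-0.5)·(-0.5) + (3.5)·(3.5) + (0.5)·(0.5) + (-3.5)·(-3.5)) / 3 = 25/3 = 8.3333
  s[X_1,X_2] = ((-0.5)·(-3.5) + (3.5)·(-0.5) + (0.5)·(2.5) + (-3.5)·(1.5)) / 3 = -4/3 = -1.3333
  s[X_1,X_3] = ((-0.5)·(2) + (3.5)·(-3) + (0.5)·(0) + (-3.5)·(1)) / 3 = -15/3 = -5
  s[X_2,X_2] = ((-3.5)·(-3.5) + (-0.5)·(-0.5) + (2.5)·(2.5) + (1.5)·(1.5)) / 3 = 21/3 = 7
  s[X_2,X_3] = ((-3.5)·(2) + (-0.5)·(-3) + (2.5)·(0) + (1.5)·(1)) / 3 = -4/3 = -1.3333
  s[X_3,X_3] = ((2)·(2) + (-3)·(-3) + (0)·(0) + (1)·(1)) / 3 = 14/3 = 4.6667
  Sample standard deviations s_i = √(s[i,i]):
  s(X_1) = √(8.3333) = 2.8868
  s(X_2) = √(7) = 2.6458
  s(X_3) = √(4.6667) = 2.1602

Step 3 — r_{ij} = s_{ij} / (s_i · s_j):
  r[X_1,X_1] = 1 (diagonal).
  r[X_1,X_2] = -1.3333 / (2.8868 · 2.6458) = -1.3333 / 7.6376 = -0.1746
  r[X_1,X_3] = -5 / (2.8868 · 2.1602) = -5 / 6.2361 = -0.8018
  r[X_2,X_2] = 1 (diagonal).
  r[X_2,X_3] = -1.3333 / (2.6458 · 2.1602) = -1.3333 / 5.7155 = -0.2333
  r[X_3,X_3] = 1 (diagonal).

R is symmetric with unit diagonal. Assembling:

R = [[1, -0.1746, -0.8018],
 [-0.1746, 1, -0.2333],
 [-0.8018, -0.2333, 1]]


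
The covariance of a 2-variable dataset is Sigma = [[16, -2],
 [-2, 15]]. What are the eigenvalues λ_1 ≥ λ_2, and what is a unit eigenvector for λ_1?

Step 1 — characteristic polynomial of 2×2 Sigma:
  det(Sigma - λI) = λ² - trace · λ + det = 0.
  trace = 16 + 15 = 31, det = 16·15 - (-2)² = 236.
Step 2 — discriminant:
  Δ = trace² - 4·det = 961 - 944 = 17.
Step 3 — eigenvalues:
  λ = (trace ± √Δ)/2 = (31 ± 4.1231)/2,
  λ_1 = 17.5616,  λ_2 = 13.4384.

Step 4 — unit eigenvector for λ_1: solve (Sigma - λ_1 I)v = 0. First row:
  (16 - 17.5616)·v_x + (-2)·v_y = 0, i.e. (-1.5616)·v_x + (-2)·v_y = 0,
  so v ∝ (b, λ_1 - a) = (-2, 1.5616); multiply by -1 so the first entry is positive: u = (2, -1.5616).
  ||u|| = √((2)² + (-1.5616)²) = √(6.4384) ≈ 2.5374,
  v_1 = u/||u|| ≈ (0.7882, -0.6154) (||v_1|| = 1).

λ_1 = 17.5616,  λ_2 = 13.4384;  v_1 ≈ (0.7882, -0.6154)


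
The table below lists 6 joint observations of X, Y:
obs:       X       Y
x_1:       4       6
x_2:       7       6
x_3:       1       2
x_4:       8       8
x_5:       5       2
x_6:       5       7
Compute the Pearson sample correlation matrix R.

Step 1 — column means:
  mean(X) = (4 + 7 + 1 + 8 + 5 + 5) / 6 = 30/6 = 5
  mean(Y) = (6 + 6 + 2 + 8 + 2 + 7) / 6 = 31/6 = 5.1667

Step 2 — sample variances and covariances s[i,j] = (1/(n-1)) · Σ_k (x_{k,i} - mean_i) · (x_{k,j} - mean_j), with n-1 = 5:
  s[X,X] = ((-1)·(-1) + (2)·(2) + (-4)·(-4) + (3)·(3) + (0)·(0) + (0)·(0)) / 5 = 30/5 = 6
  s[X,Y] = ((-1)·(0.8333) + (2)·(0.8333) + (-4)·(-3.1667) + (3)·(2.8333) + (0)·(-3.1667) + (0)·(1.8333)) / 5 = 22/5 = 4.4
  s[Y,Y] = ((0.8333)·(0.8333) + (0.8333)·(0.8333) + (-3.1667)·(-3.1667) + (2.8333)·(2.8333) + (-3.1667)·(-3.1667) + (1.8333)·(1.8333)) / 5 = 32.8333/5 = 6.5667
  Sample standard deviations s_i = √(s[i,i]):
  s(X) = √(6) = 2.4495
  s(Y) = √(6.5667) = 2.5626

Step 3 — r_{ij} = s_{ij} / (s_i · s_j):
  r[X,X] = 1 (diagonal).
  r[X,Y] = 4.4 / (2.4495 · 2.5626) = 4.4 / 6.2769 = 0.701
  r[Y,Y] = 1 (diagonal).

R is symmetric with unit diagonal. Assembling:

R = [[1, 0.701],
 [0.701, 1]]


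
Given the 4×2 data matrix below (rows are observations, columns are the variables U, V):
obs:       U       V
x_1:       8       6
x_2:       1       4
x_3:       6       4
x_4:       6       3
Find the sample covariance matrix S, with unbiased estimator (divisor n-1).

Step 1 — column means:
  mean(U) = (8 + 1 + 6 + 6) / 4 = 21/4 = 5.25
  mean(V) = (6 + 4 + 4 + 3) / 4 = 17/4 = 4.25

Step 2 — sample covariance S[i,j] = (1/(n-1)) · Σ_k (x_{k,i} - mean_i) · (x_{k,j} - mean_j), with n-1 = 3.
  S[U,U] = ((2.75)·(2.75) + (-4.25)·(-4.25) + (0.75)·(0.75) + (0.75)·(0.75)) / 3 = 26.75/3 = 8.9167
  S[U,V] = ((2.75)·(1.75) + (-4.25)·(-0.25) + (0.75)·(-0.25) + (0.75)·(-1.25)) / 3 = 4.75/3 = 1.5833
  S[V,V] = ((1.75)·(1.75) + (-0.25)·(-0.25) + (-0.25)·(-0.25) + (-1.25)·(-1.25)) / 3 = 4.75/3 = 1.5833

S is symmetric (S[j,i] = S[i,j]). Assembling:

S = [[8.9167, 1.5833],
 [1.5833, 1.5833]]


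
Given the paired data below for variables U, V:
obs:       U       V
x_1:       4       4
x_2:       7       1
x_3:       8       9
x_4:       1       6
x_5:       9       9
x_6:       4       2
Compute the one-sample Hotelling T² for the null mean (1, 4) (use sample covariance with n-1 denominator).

Step 1 — sample mean vector:
  mean(U) = (4 + 7 + 8 + 1 + 9 + 4) / 6 = 33/6 = 5.5
  mean(V) = (4 + 1 + 9 + 6 + 9 + 2) / 6 = 31/6 = 5.1667
  x̄ = (5.5, 5.1667),  deviation x̄ - mu_0 = (5.5, 5.1667) - (1, 4) = (4.5, 1.1667).

Step 2 — sample covariance matrix, S[i,j] = (1/(n-1)) · Σ_k (x_{k,i} - mean_i) · (x_{k,j} - mean_j), divisor n-1 = 5:
  S[U,U] = ((-1.5)·(-1.5) + (1.5)·(1.5) + (2.5)·(2.5) + (-4.5)·(-4.5) + (3.5)·(3.5) + (-1.5)·(-1.5)) / 5 = 45.5/5 = 9.1
  S[U,V] = ((-1.5)·(-1.1667) + (1.5)·(-4.1667) + (2.5)·(3.8333) + (-4.5)·(0.8333) + (3.5)·(3.8333) + (-1.5)·(-3.1667)) / 5 = 19.5/5 = 3.9
  S[V,V] = ((-1.1667)·(-1.1667) + (-4.1667)·(-4.1667) + (3.8333)·(3.8333) + (0.8333)·(0.8333) + (3.8333)·(3.8333) + (-3.1667)·(-3.1667)) / 5 = 58.8333/5 = 11.7667
  S = [[9.1, 3.9],
 [3.9, 11.7667]].

Step 3 — invert S. det(S) = 9.1·11.7667 - (3.9)² = 91.8667.
  S^{-1} = (1/det) · [[d, -b], [-b, a]] = [[0.1281, -0.0425],
 [-0.0425, 0.0991]].

Step 4 — quadratic form (x̄ - mu_0)^T · S^{-1} · (x̄ - mu_0):
  S^{-1} · (x̄ - mu_0) = (0.5269, -0.0755),
  (x̄ - mu_0)^T · [...] = (4.5)·(0.5269) + (1.1667)·(-0.0755) = 2.2828.

Step 5 — scale by n: T² = 6 · 2.2828 = 13.6967.

T² ≈ 13.6967


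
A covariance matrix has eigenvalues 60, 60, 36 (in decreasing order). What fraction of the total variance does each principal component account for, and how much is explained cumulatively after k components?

Step 1 — total variance = trace(Sigma) = Σ λ_i = 60 + 60 + 36 = 156.

Step 2 — fraction explained by component i = λ_i / Σ λ:
  PC1: 60/156 = 0.3846
  PC2: 60/156 = 0.3846
  PC3: 36/156 = 0.2308

Step 3 — cumulative fraction after k components = (λ_1 + ... + λ_k) / Σ λ:
  k = 1: 60/156 = 0.3846
  k = 2: (60 + 60)/156 = 120/156 = 0.7692
  k = 3: (60 + 60 + 36)/156 = 156/156 = 1

Summary (fraction, with percent):

explained: PC1 0.3846 (38.46%), PC2 0.3846 (38.46%), PC3 0.2308 (23.08%);  cumulative: 0.3846, 0.7692, 1
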